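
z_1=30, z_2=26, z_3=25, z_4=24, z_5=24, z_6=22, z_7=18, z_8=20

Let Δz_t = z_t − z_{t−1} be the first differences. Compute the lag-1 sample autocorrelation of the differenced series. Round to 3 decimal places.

-0.306

First differences Δz: -4, -1, -1, 0, -2, -4, 2
Mean of differences = -1.4286
Numerator Σ(Δz_t−Δz̄)(Δz_{t+1}−Δz̄) = -8.4694
Denominator Σ(Δz_t−Δz̄)² = 27.7143
r_1(Δz) = -8.4694 / 27.7143 = -0.306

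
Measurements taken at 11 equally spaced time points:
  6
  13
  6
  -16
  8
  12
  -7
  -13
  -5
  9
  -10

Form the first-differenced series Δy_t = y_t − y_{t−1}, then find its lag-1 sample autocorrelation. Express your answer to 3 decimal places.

First differences Δy: 7, -7, -22, 24, 4, -19, -6, 8, 14, -19
Mean of differences = -1.6000
Numerator Σ(Δy_t−Δȳ)(Δy_{t+1}−Δȳ) = -499.9600
Denominator Σ(Δy_t−Δȳ)² = 2166.4000
r_1(Δy) = -499.9600 / 2166.4000 = -0.231

-0.231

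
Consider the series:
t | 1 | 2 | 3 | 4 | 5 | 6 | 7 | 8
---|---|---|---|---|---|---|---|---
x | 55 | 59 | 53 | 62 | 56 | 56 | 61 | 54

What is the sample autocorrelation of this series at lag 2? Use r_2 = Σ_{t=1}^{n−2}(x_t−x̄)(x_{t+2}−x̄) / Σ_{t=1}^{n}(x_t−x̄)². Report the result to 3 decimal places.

0.211

Mean x̄ = (55 + 59 + 53 + 62 + 56 + 56 + 61 + 54)/8 = 57.0000
Deviations from mean: -2.0000, 2.0000, -4.0000, 5.0000, -1.0000, -1.0000, 4.0000, -3.0000
Σ(x_t−x̄)(x_{t+2}−x̄) = (8.0000) + (10.0000) + (4.0000) + (-5.0000) + (-4.0000) + (3.0000) = 16.0000
Denominator Σ(x_t−x̄)² = 76.0000
r_2 = 16.0000 / 76.0000 = 0.211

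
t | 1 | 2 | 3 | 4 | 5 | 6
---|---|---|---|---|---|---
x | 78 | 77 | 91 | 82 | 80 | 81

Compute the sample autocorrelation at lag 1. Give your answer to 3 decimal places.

-0.177

Mean x̄ = (78 + 77 + 91 + 82 + 80 + 81)/6 = 81.5000
Deviations from mean: -3.5000, -4.5000, 9.5000, 0.5000, -1.5000, -0.5000
Numerator Σ_{t=1}^{5}(x_t−x̄)(x_{t+1}−x̄) = -22.2500
Denominator Σ(x_t−x̄)² = 125.5000
r_1 = -22.2500 / 125.5000 = -0.177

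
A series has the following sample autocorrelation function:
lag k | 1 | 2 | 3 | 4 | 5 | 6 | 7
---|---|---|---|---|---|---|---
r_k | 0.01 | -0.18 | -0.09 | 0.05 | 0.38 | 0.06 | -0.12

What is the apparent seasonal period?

The largest autocorrelation is r_5 = 0.38; the remaining lags stay at or below 0.06.
The dominant spike at lag 5 indicates a seasonal period of 5.

5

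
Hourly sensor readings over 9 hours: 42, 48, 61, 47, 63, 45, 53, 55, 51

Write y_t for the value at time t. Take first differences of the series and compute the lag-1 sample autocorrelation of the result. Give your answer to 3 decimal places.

-0.722

First differences Δy: 6, 13, -14, 16, -18, 8, 2, -4
Mean of differences = 1.1250
Numerator Σ(Δy_t−Δȳ)(Δy_{t+1}−Δȳ) = -761.1406
Denominator Σ(Δy_t−Δȳ)² = 1054.8750
r_1(Δy) = -761.1406 / 1054.8750 = -0.722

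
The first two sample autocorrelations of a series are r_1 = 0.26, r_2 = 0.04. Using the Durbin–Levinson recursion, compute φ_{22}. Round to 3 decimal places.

-0.030

φ_{22} = (r_2 − r_1²) / (1 − r_1²)
r_1² = (0.26)² = 0.0676
Numerator = 0.04 − 0.0676 = -0.0276; denominator = 1 − 0.0676 = 0.9324
φ_{22} = -0.0276 / 0.9324 = -0.030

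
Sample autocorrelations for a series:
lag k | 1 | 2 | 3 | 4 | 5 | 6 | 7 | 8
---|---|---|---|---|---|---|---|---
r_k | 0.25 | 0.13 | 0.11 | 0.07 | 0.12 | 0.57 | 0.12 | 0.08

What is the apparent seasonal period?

The largest autocorrelation is r_6 = 0.57; the remaining lags stay at or below 0.25. The elevated value at lag 1 (0.25), dropping to 0.13 at lag 2, reflects decaying short-term dependence rather than seasonality.
The dominant spike at lag 6 indicates a seasonal period of 6.

6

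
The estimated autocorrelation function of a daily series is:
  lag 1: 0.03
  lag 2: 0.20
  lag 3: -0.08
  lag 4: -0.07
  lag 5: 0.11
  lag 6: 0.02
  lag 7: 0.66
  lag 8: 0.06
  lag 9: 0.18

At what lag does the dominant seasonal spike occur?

7

The largest autocorrelation is r_7 = 0.66; the remaining lags stay at or below 0.20.
The dominant spike at lag 7 indicates a seasonal period of 7.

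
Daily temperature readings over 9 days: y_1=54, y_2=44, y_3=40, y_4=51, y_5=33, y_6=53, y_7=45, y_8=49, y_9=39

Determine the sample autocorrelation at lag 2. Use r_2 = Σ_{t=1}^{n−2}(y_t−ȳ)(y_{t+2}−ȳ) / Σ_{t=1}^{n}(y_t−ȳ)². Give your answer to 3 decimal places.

Mean ȳ = (54 + 44 + 40 + 51 + 33 + 53 + 45 + 49 + 39)/9 = 45.3333
Numerator Σ_{t=1}^{7}(y_t−ȳ)(y_{t+2}−ȳ) = 89.7778
Denominator Σ(y_t−ȳ)² = 402.0000
r_2 = 89.7778 / 402.0000 = 0.223

0.223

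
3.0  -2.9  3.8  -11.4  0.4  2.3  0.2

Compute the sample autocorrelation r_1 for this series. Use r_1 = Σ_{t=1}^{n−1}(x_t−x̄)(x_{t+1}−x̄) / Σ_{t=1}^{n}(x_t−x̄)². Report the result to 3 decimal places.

-0.437

Mean x̄ = (3.0 − 2.9 + 3.8 − 11.4 + 0.4 + 2.3 + 0.2)/7 = -0.6571
Σ(x_t−x̄)(x_{t+1}−x̄) = (-8.2024) + (-9.9967) + (-47.8824) + (-11.3567) + (3.1261) + (2.5347) = -71.7776
Denominator Σ(x_t−x̄)² = 164.2771
r_1 = -71.7776 / 164.2771 = -0.437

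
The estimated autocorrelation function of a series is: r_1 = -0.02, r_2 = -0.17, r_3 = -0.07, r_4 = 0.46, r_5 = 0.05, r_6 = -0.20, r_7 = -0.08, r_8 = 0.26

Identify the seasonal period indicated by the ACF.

The largest autocorrelation is r_4 = 0.46, with a weaker echo at lag 8 (0.26); the remaining lags stay at or below 0.05.
The dominant spike at lag 4 indicates a seasonal period of 4.

4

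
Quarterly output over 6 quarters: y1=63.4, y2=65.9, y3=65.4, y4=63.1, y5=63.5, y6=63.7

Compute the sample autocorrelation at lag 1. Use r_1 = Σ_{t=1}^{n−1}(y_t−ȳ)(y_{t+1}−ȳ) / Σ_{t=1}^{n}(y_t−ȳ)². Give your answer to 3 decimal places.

0.075

Mean ȳ = (63.4 + 65.9 + 65.4 + 63.1 + 63.5 + 63.7)/6 = 64.1667
Deviations from mean: -0.7667, 1.7333, 1.2333, -1.0667, -0.6667, -0.4667
Σ(y_t−ȳ)(y_{t+1}−ȳ) = (-1.3289) + (2.1378) + (-1.3156) + (0.7111) + (0.3111) = 0.5156
Denominator Σ(y_t−ȳ)² = 6.9133
r_1 = 0.5156 / 6.9133 = 0.075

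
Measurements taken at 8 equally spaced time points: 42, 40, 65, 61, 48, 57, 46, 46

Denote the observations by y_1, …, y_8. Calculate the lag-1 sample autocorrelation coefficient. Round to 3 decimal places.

0.061

Mean ȳ = (42 + 40 + 65 + 61 + 48 + 57 + 46 + 46)/8 = 50.6250
Deviations from mean: -8.6250, -10.6250, 14.3750, 10.3750, -2.6250, 6.3750, -4.6250, -4.6250
Numerator Σ_{t=1}^{7}(y_t−ȳ)(y_{t+1}−ȳ) = 35.9844
Denominator Σ(y_t−ȳ)² = 591.8750
r_1 = 35.9844 / 591.8750 = 0.061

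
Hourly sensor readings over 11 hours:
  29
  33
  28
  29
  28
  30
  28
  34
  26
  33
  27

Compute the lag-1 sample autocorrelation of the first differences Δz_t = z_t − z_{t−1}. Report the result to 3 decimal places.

First differences Δz: 4, -5, 1, -1, 2, -2, 6, -8, 7, -6
Mean of differences = -0.2000
Numerator Σ(Δz_t−Δz̄)(Δz_{t+1}−Δz̄) = -190.0400
Denominator Σ(Δz_t−Δz̄)² = 235.6000
r_1(Δz) = -190.0400 / 235.6000 = -0.807

-0.807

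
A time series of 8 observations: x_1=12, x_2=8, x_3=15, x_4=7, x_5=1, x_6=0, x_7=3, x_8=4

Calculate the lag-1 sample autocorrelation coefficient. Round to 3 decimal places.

0.452

Mean x̄ = (12 + 8 + 15 + 7 + 1 + 0 + 3 + 4)/8 = 6.2500
Deviations from mean: 5.7500, 1.7500, 8.7500, 0.7500, -5.2500, -6.2500, -3.2500, -2.2500
Numerator Σ_{t=1}^{7}(x_t−x̄)(x_{t+1}−x̄) = 88.4375
Denominator Σ(x_t−x̄)² = 195.5000
r_1 = 88.4375 / 195.5000 = 0.452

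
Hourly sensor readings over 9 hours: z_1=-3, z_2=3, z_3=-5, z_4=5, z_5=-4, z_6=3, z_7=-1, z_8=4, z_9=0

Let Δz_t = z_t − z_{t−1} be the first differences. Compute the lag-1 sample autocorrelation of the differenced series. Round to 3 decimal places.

First differences Δz: 6, -8, 10, -9, 7, -4, 5, -4
Mean of differences = 0.3750
Numerator Σ(Δz_t−Δz̄)(Δz_{t+1}−Δz̄) = -349.5156
Denominator Σ(Δz_t−Δz̄)² = 385.8750
r_1(Δz) = -349.5156 / 385.8750 = -0.906

-0.906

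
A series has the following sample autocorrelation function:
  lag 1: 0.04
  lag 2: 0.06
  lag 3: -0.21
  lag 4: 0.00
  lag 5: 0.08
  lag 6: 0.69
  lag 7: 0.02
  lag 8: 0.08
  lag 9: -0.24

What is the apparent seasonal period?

The largest autocorrelation is r_6 = 0.69; the remaining lags stay at or below 0.08.
The dominant spike at lag 6 indicates a seasonal period of 6.

6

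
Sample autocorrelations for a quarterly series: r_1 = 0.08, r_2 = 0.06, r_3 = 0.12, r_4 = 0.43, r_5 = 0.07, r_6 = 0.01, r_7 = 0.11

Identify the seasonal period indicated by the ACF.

The largest autocorrelation is r_4 = 0.43; the remaining lags stay at or below 0.12.
The dominant spike at lag 4 indicates a seasonal period of 4.

4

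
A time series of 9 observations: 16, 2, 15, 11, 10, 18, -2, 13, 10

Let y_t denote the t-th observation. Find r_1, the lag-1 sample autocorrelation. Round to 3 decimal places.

-0.626

Mean ȳ = (16 + 2 + 15 + 11 + 10 + 18 − 2 + 13 + 10)/9 = 10.3333
Numerator Σ_{t=1}^{8}(y_t−ȳ)(y_{t+1}−ȳ) = -214.1111
Denominator Σ(y_t−ȳ)² = 342.0000
r_1 = -214.1111 / 342.0000 = -0.626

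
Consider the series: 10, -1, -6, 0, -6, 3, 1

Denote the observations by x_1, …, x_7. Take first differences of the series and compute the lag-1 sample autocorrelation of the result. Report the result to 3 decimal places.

First differences Δx: -11, -5, 6, -6, 9, -2
Mean of differences = -1.5000
Numerator Σ(Δx_t−Δx̄)(Δx_{t+1}−Δx̄) = -79.2500
Denominator Σ(Δx_t−Δx̄)² = 289.5000
r_1(Δx) = -79.2500 / 289.5000 = -0.274

-0.274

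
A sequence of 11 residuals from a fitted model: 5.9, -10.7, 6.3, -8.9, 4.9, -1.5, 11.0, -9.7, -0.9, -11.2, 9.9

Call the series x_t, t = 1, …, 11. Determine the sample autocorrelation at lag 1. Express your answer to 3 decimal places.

-0.632

Mean x̄ = (5.9 − 10.7 + 6.3 − 8.9 + 4.9 − 1.5 + 11.0 − 9.7 − 0.9 − 11.2 + 9.9)/11 = -0.4455
Numerator Σ_{t=1}^{10}(x_t−x̄)(x_{t+1}−x̄) = -462.2593
Denominator Σ(x_t−x̄)² = 731.6273
r_1 = -462.2593 / 731.6273 = -0.632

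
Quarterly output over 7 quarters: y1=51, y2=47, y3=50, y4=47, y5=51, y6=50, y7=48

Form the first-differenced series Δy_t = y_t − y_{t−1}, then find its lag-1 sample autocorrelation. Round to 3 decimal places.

First differences Δy: -4, 3, -3, 4, -1, -2
Mean of differences = -0.5000
Numerator Σ(Δy_t−Δȳ)(Δy_{t+1}−Δȳ) = -33.7500
Denominator Σ(Δy_t−Δȳ)² = 53.5000
r_1(Δy) = -33.7500 / 53.5000 = -0.631

-0.631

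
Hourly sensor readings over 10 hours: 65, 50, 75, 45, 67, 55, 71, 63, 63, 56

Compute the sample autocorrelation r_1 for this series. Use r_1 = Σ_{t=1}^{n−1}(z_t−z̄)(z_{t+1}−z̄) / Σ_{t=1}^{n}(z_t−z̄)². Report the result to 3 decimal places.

-0.756

Mean z̄ = (65 + 50 + 75 + 45 + 67 + 55 + 71 + 63 + 63 + 56)/10 = 61.0000
Numerator Σ_{t=1}^{9}(z_t−z̄)(z_{t+1}−z̄) = -600.0000
Denominator Σ(z_t−z̄)² = 794.0000
r_1 = -600.0000 / 794.0000 = -0.756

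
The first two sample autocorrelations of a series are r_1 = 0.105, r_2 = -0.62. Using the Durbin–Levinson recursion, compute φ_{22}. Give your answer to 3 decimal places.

-0.638

φ_{22} = (r_2 − r_1²) / (1 − r_1²)
r_1² = (0.105)² = 0.011025
Numerator = -0.62 − 0.0110 = -0.6310; denominator = 1 − 0.0110 = 0.9890
φ_{22} = -0.6310 / 0.9890 = -0.638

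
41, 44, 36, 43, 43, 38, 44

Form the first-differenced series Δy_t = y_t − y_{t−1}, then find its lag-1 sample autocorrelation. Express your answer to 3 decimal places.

-0.591

First differences Δy: 3, -8, 7, 0, -5, 6
Mean of differences = 0.5000
Numerator Σ(Δy_t−Δȳ)(Δy_{t+1}−Δȳ) = -107.2500
Denominator Σ(Δy_t−Δȳ)² = 181.5000
r_1(Δy) = -107.2500 / 181.5000 = -0.591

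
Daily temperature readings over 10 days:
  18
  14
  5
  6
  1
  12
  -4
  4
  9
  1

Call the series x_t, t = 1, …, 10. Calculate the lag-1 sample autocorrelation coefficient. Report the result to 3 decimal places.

Mean x̄ = (18 + 14 + 5 + 6 + 1 + 12 − 4 + 4 + 9 + 1)/10 = 6.6000
Numerator Σ_{t=1}^{9}(x_t−x̄)(x_{t+1}−x̄) = -2.7600
Denominator Σ(x_t−x̄)² = 404.4000
r_1 = -2.7600 / 404.4000 = -0.007

-0.007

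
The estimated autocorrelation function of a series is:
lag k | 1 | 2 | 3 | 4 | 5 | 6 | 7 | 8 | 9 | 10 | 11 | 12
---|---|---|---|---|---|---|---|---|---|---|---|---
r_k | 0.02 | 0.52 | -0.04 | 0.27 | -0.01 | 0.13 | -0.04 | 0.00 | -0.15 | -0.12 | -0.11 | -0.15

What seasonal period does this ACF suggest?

The largest autocorrelation is r_2 = 0.52, with a weaker echo at lag 4 (0.27); the remaining lags stay at or below 0.13.
The dominant spike at lag 2 indicates a seasonal period of 2.

2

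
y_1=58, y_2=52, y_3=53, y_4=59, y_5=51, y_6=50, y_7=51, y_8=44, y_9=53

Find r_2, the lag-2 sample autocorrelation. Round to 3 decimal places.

0.035

Mean ȳ = (58 + 52 + 53 + 59 + 51 + 50 + 51 + 44 + 53)/9 = 52.3333
Numerator Σ_{t=1}^{7}(y_t−ȳ)(y_{t+2}−ȳ) = 5.4444
Denominator Σ(y_t−ȳ)² = 156.0000
r_2 = 5.4444 / 156.0000 = 0.035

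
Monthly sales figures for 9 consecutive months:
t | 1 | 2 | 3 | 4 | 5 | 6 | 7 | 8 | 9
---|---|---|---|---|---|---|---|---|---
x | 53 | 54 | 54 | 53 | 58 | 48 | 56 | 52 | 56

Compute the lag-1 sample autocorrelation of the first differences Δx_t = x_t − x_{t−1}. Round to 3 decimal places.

First differences Δx: 1, 0, -1, 5, -10, 8, -4, 4
Mean of differences = 0.3750
Numerator Σ(Δx_t−Δx̄)(Δx_{t+1}−Δx̄) = -182.3906
Denominator Σ(Δx_t−Δx̄)² = 221.8750
r_1(Δx) = -182.3906 / 221.8750 = -0.822

-0.822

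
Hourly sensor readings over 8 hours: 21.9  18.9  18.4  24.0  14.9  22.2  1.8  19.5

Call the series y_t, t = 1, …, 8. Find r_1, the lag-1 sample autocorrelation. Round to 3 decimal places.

Mean ȳ = (21.9 + 18.9 + 18.4 + 24.0 + 14.9 + 22.2 + 1.8 + 19.5)/8 = 17.7000
Deviations from mean: 4.2000, 1.2000, 0.7000, 6.3000, -2.8000, 4.5000, -15.9000, 1.8000
Σ(y_t−ȳ)(y_{t+1}−ȳ) = (5.0400) + (0.8400) + (4.4100) + (-17.6400) + (-12.6000) + (-71.5500) + (-28.6200) = -120.1200
Denominator Σ(y_t−ȳ)² = 343.4000
r_1 = -120.1200 / 343.4000 = -0.350

-0.350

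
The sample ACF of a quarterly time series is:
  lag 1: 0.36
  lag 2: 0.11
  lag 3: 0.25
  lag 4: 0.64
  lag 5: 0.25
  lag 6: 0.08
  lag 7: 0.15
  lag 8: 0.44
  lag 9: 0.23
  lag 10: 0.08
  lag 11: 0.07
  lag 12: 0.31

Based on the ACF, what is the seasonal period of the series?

The largest autocorrelation is r_4 = 0.64, with a weaker echo at lag 8 (0.44); the remaining lags stay at or below 0.36. The elevated value at lag 1 (0.36), dropping to 0.11 at lag 2, reflects decaying short-term dependence rather than seasonality.
The dominant spike at lag 4 indicates a seasonal period of 4.

4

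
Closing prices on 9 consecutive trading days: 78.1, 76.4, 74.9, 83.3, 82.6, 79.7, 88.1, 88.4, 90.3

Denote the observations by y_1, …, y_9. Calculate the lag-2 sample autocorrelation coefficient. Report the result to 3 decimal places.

Mean ȳ = (78.1 + 76.4 + 74.9 + 83.3 + 82.6 + 79.7 + 88.1 + 88.4 + 90.3)/9 = 82.4222
Σ(y_t−ȳ)(y_{t+2}−ȳ) = (32.5127) + (-5.2862) + (-1.3373) + (-2.3895) + (1.0094) + (-16.2728) + (44.7283) = 52.9646
Denominator Σ(y_t−ȳ)² = 249.7756
r_2 = 52.9646 / 249.7756 = 0.212

0.212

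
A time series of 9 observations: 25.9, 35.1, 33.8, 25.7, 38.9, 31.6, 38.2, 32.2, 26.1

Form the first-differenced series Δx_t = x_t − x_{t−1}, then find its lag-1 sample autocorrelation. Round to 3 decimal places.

-0.516

First differences Δx: 9.2, -1.3, -8.1, 13.2, -7.3, 6.6, -6.0, -6.1
Mean of differences = 0.0250
Numerator Σ(Δx_t−Δx̄)(Δx_{t+1}−Δx̄) = -255.8181
Denominator Σ(Δx_t−Δx̄)² = 496.2350
r_1(Δx) = -255.8181 / 496.2350 = -0.516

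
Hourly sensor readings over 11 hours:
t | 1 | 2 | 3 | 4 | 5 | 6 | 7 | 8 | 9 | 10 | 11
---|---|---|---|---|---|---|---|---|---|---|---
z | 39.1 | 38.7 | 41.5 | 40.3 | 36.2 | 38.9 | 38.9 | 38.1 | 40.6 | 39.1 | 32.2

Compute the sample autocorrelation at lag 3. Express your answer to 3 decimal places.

0.112

Mean z̄ = (39.1 + 38.7 + 41.5 + 40.3 + 36.2 + 38.9 + 38.9 + 38.1 + 40.6 + 39.1 + 32.2)/11 = 38.5091
Numerator Σ_{t=1}^{8}(z_t−z̄)(z_{t+3}−z̄) = 7.0607
Denominator Σ(z_t−z̄)² = 62.8691
r_3 = 7.0607 / 62.8691 = 0.112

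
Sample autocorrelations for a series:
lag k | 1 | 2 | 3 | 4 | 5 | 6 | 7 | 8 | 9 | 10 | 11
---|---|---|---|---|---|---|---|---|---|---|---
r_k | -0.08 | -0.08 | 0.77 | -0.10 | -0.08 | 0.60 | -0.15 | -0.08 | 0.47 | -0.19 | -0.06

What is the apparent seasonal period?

3

The largest autocorrelation is r_3 = 0.77, with weaker echoes at lags 6 (0.60) and 9 (0.47); the remaining lags stay at or below -0.06.
The dominant spike at lag 3 indicates a seasonal period of 3.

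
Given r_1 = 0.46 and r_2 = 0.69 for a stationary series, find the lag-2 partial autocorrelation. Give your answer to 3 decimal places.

φ_{22} = (r_2 − r_1²) / (1 − r_1²)
r_1² = (0.46)² = 0.2116
Numerator = 0.69 − 0.2116 = 0.4784; denominator = 1 − 0.2116 = 0.7884
φ_{22} = 0.4784 / 0.7884 = 0.607

0.607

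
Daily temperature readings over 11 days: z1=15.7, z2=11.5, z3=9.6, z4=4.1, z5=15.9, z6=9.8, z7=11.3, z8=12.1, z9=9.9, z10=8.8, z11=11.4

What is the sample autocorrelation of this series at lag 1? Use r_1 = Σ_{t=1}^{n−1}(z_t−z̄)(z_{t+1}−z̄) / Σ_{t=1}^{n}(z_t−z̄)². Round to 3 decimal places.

-0.273

Mean z̄ = (15.7 + 11.5 + 9.6 + 4.1 + 15.9 + 9.8 + 11.3 + 12.1 + 9.9 + 8.8 + 11.4)/11 = 10.9182
Numerator Σ_{t=1}^{10}(z_t−z̄)(z_{t+1}−z̄) = -28.5776
Denominator Σ(z_t−z̄)² = 104.7964
r_1 = -28.5776 / 104.7964 = -0.273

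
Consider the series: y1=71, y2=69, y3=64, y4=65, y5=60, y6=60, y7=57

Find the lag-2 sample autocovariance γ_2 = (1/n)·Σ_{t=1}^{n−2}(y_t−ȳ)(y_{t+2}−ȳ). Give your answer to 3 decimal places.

3.997

Mean ȳ = (71 + 69 + 64 + 65 + 60 + 60 + 57)/7 = 63.7143
Σ_{t=1}^{5}(y_t−ȳ)(y_{t+2}−ȳ) = 27.9796
γ_2 = 27.9796 / 7 = 3.997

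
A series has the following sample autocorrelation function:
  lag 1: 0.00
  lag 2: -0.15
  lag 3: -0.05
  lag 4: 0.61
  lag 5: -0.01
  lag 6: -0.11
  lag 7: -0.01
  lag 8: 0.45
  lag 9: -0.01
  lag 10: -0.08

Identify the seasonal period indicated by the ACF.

4

The largest autocorrelation is r_4 = 0.61, with a weaker echo at lag 8 (0.45); the remaining lags stay at or below 0.00.
The dominant spike at lag 4 indicates a seasonal period of 4.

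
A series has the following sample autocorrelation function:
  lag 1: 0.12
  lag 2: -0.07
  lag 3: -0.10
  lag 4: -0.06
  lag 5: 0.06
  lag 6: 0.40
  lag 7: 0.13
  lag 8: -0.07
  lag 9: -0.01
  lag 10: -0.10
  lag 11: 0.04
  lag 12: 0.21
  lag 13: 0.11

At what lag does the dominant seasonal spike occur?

6

The largest autocorrelation is r_6 = 0.40, with a weaker echo at lag 12 (0.21); the remaining lags stay at or below 0.13.
The dominant spike at lag 6 indicates a seasonal period of 6.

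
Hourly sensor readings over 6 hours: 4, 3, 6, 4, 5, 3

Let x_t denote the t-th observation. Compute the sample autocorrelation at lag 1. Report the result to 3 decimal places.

Mean x̄ = (4 + 3 + 6 + 4 + 5 + 3)/6 = 4.1667
Deviations from mean: -0.1667, -1.1667, 1.8333, -0.1667, 0.8333, -1.1667
Σ(x_t−x̄)(x_{t+1}−x̄) = (0.1944) + (-2.1389) + (-0.3056) + (-0.1389) + (-0.9722) = -3.3611
Denominator Σ(x_t−x̄)² = 6.8333
r_1 = -3.3611 / 6.8333 = -0.492

-0.492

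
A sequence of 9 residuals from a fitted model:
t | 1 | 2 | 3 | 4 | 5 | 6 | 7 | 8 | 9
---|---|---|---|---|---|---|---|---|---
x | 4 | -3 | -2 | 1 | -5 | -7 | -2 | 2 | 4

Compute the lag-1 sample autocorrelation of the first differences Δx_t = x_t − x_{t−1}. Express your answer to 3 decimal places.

0.056

First differences Δx: -7, 1, 3, -6, -2, 5, 4, 2
Mean of differences = 0.0000
Numerator Σ(Δx_t−Δx̄)(Δx_{t+1}−Δx̄) = 8.0000
Denominator Σ(Δx_t−Δx̄)² = 144.0000
r_1(Δx) = 8.0000 / 144.0000 = 0.056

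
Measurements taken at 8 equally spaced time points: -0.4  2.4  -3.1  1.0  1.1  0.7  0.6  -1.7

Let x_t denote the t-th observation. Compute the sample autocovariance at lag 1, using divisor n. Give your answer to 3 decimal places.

Mean x̄ = (-0.4 + 2.4 − 3.1 + 1.0 + 1.1 + 0.7 + 0.6 − 1.7)/8 = 0.0750
Deviations: -0.4750, 2.3250, -3.1750, 0.9250, 1.0250, 0.6250, 0.5250, -1.7750
Σ_{t=1}^{7}(x_t−x̄)(x_{t+1}−x̄) = -10.4381
γ_1 = -10.4381 / 8 = -1.305

-1.305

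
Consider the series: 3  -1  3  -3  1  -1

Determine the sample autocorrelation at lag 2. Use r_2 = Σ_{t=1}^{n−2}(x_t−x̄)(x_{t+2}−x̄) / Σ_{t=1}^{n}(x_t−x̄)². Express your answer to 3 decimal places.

0.606

Mean x̄ = (3 − 1 + 3 − 3 + 1 − 1)/6 = 0.3333
Numerator Σ_{t=1}^{4}(x_t−x̄)(x_{t+2}−x̄) = 17.7778
Denominator Σ(x_t−x̄)² = 29.3333
r_2 = 17.7778 / 29.3333 = 0.606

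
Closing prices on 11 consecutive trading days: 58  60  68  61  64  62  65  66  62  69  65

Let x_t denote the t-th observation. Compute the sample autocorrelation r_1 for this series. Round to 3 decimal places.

Mean x̄ = (58 + 60 + 68 + 61 + 64 + 62 + 65 + 66 + 62 + 69 + 65)/11 = 63.6364
Numerator Σ_{t=1}^{10}(x_t−x̄)(x_{t+1}−x̄) = -12.7686
Denominator Σ(x_t−x̄)² = 114.5455
r_1 = -12.7686 / 114.5455 = -0.111

-0.111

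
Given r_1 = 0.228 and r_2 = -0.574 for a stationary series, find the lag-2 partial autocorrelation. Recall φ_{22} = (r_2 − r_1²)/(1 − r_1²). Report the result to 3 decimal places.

-0.660

φ_{22} = (r_2 − r_1²) / (1 − r_1²)
r_1² = (0.228)² = 0.051984
Numerator = -0.574 − 0.0520 = -0.6260; denominator = 1 − 0.0520 = 0.9480
φ_{22} = -0.6260 / 0.9480 = -0.660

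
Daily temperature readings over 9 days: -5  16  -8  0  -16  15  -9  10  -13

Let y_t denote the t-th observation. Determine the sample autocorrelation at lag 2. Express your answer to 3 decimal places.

Mean ȳ = (-5 + 16 − 8 + 0 − 16 + 15 − 9 + 10 − 13)/9 = -1.1111
Σ(y_t−ȳ)(y_{t+2}−ȳ) = (26.7901) + (19.0123) + (102.5679) + (17.9012) + (117.4568) + (179.0123) + (93.7901) = 556.5309
Denominator Σ(y_t−ȳ)² = 1164.8889
r_2 = 556.5309 / 1164.8889 = 0.478

0.478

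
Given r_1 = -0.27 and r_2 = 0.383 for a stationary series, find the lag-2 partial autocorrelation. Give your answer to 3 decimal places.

φ_{22} = (r_2 − r_1²) / (1 − r_1²)
r_1² = (-0.27)² = 0.0729
Numerator = 0.383 − 0.0729 = 0.3101; denominator = 1 − 0.0729 = 0.9271
φ_{22} = 0.3101 / 0.9271 = 0.334

0.334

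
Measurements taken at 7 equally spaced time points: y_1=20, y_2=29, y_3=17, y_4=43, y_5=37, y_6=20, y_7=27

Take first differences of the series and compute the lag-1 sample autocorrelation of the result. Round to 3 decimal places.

-0.461

First differences Δy: 9, -12, 26, -6, -17, 7
Mean of differences = 1.1667
Numerator Σ(Δy_t−Δȳ)(Δy_{t+1}−Δȳ) = -583.8611
Denominator Σ(Δy_t−Δȳ)² = 1266.8333
r_1(Δy) = -583.8611 / 1266.8333 = -0.461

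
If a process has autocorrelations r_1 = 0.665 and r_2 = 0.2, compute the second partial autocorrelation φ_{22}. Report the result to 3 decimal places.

φ_{22} = (r_2 − r_1²) / (1 − r_1²)
r_1² = (0.665)² = 0.442225
Numerator = 0.2 − 0.4422 = -0.2422; denominator = 1 − 0.4422 = 0.5578
φ_{22} = -0.2422 / 0.5578 = -0.434

-0.434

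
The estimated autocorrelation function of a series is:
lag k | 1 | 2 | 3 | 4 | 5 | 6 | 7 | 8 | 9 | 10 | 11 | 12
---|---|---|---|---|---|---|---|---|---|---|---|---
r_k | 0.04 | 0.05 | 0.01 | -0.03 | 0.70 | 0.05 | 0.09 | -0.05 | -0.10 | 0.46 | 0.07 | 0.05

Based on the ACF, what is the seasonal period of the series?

The largest autocorrelation is r_5 = 0.70, with a weaker echo at lag 10 (0.46); the remaining lags stay at or below 0.09.
The dominant spike at lag 5 indicates a seasonal period of 5.

5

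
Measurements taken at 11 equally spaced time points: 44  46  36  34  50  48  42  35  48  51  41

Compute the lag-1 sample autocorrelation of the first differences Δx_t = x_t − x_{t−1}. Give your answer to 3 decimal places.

-0.124

First differences Δx: 2, -10, -2, 16, -2, -6, -7, 13, 3, -10
Mean of differences = -0.3000
Numerator Σ(Δx_t−Δx̄)(Δx_{t+1}−Δx̄) = -90.5900
Denominator Σ(Δx_t−Δx̄)² = 730.1000
r_1(Δx) = -90.5900 / 730.1000 = -0.124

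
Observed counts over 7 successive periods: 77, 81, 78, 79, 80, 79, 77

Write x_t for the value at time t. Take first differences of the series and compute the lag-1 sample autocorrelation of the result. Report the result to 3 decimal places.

First differences Δx: 4, -3, 1, 1, -1, -2
Mean of differences = 0.0000
Numerator Σ(Δx_t−Δx̄)(Δx_{t+1}−Δx̄) = -13.0000
Denominator Σ(Δx_t−Δx̄)² = 32.0000
r_1(Δx) = -13.0000 / 32.0000 = -0.406

-0.406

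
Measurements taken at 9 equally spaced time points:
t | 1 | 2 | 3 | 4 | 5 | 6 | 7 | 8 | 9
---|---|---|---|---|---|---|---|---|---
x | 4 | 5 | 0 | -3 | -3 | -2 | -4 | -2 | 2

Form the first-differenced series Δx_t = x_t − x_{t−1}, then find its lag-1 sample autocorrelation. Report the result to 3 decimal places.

First differences Δx: 1, -5, -3, 0, 1, -2, 2, 4
Mean of differences = -0.2500
Numerator Σ(Δx_t−Δx̄)(Δx_{t+1}−Δx̄) = 10.1875
Denominator Σ(Δx_t−Δx̄)² = 59.5000
r_1(Δx) = 10.1875 / 59.5000 = 0.171

0.171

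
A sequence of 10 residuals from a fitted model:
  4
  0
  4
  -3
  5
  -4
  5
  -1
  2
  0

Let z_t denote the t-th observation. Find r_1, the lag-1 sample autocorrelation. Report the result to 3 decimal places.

Mean z̄ = (4 + 0 + 4 − 3 + 5 − 4 + 5 − 1 + 2 + 0)/10 = 1.2000
Numerator Σ_{t=1}^{9}(z_t−z̄)(z_{t+1}−z̄) = -85.0400
Denominator Σ(z_t−z̄)² = 97.6000
r_1 = -85.0400 / 97.6000 = -0.871

-0.871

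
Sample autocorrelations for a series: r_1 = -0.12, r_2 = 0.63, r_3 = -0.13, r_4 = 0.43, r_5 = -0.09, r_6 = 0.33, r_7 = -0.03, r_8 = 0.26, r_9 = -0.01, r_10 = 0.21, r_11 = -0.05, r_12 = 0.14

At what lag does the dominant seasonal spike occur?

The largest autocorrelation is r_2 = 0.63, with weaker echoes at lags 4 (0.43), 6 (0.33), 8 (0.26) and 10 (0.21); the remaining lags stay at or below 0.14.
The dominant spike at lag 2 indicates a seasonal period of 2.

2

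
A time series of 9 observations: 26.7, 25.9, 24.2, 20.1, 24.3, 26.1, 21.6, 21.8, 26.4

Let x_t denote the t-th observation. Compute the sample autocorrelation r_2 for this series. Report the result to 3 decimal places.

-0.548

Mean x̄ = (26.7 + 25.9 + 24.2 + 20.1 + 24.3 + 26.1 + 21.6 + 21.8 + 26.4)/9 = 24.1222
Σ(x_t−x̄)(x_{t+2}−x̄) = (0.2005) + (-7.1506) + (0.0138) + (-7.9551) + (-0.4484) + (-4.5928) + (-5.7451) = -25.6777
Denominator Σ(x_t−x̄)² = 46.8756
r_2 = -25.6777 / 46.8756 = -0.548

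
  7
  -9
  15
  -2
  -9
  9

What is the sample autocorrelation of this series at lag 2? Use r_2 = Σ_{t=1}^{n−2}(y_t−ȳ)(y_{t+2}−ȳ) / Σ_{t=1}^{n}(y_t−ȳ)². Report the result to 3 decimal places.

Mean ȳ = (7 − 9 + 15 − 2 − 9 + 9)/6 = 1.8333
Deviations from mean: 5.1667, -10.8333, 13.1667, -3.8333, -10.8333, 7.1667
Numerator Σ_{t=1}^{4}(y_t−ȳ)(y_{t+2}−ȳ) = -60.5556
Denominator Σ(y_t−ȳ)² = 500.8333
r_2 = -60.5556 / 500.8333 = -0.121

-0.121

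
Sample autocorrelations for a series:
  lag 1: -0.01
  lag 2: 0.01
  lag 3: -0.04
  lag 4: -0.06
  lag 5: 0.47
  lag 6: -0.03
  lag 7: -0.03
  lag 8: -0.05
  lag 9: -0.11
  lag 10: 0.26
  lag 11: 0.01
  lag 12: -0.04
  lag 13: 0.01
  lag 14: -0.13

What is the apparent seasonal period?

5

The largest autocorrelation is r_5 = 0.47, with a weaker echo at lag 10 (0.26); the remaining lags stay at or below 0.01.
The dominant spike at lag 5 indicates a seasonal period of 5.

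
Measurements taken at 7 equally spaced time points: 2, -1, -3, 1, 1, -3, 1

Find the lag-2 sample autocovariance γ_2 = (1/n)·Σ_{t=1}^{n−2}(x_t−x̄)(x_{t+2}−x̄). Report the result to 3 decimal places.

-1.778

Mean x̄ = (2 − 1 − 3 + 1 + 1 − 3 + 1)/7 = -0.2857
Deviations: 2.2857, -0.7143, -2.7143, 1.2857, 1.2857, -2.7143, 1.2857
Σ_{t=1}^{5}(x_t−x̄)(x_{t+2}−x̄) = -12.4490
γ_2 = -12.4490 / 7 = -1.778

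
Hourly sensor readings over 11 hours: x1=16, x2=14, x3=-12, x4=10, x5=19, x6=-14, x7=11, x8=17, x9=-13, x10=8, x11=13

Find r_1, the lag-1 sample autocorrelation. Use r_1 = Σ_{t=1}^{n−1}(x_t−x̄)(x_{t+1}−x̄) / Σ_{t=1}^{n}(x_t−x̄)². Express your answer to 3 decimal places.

-0.379

Mean x̄ = (16 + 14 − 12 + 10 + 19 − 14 + 11 + 17 − 13 + 8 + 13)/11 = 6.2727
Numerator Σ_{t=1}^{10}(x_t−x̄)(x_{t+1}−x̄) = -618.2562
Denominator Σ(x_t−x̄)² = 1632.1818
r_1 = -618.2562 / 1632.1818 = -0.379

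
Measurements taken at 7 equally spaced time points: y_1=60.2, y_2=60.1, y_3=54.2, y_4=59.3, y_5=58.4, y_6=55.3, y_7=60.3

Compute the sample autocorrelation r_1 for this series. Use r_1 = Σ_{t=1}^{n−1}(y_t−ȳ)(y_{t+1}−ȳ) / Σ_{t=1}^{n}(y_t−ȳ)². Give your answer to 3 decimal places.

Mean ȳ = (60.2 + 60.1 + 54.2 + 59.3 + 58.4 + 55.3 + 60.3)/7 = 58.2571
Deviations from mean: 1.9429, 1.8429, -4.0571, 1.0429, 0.1429, -2.9571, 2.0429
Σ(y_t−ȳ)(y_{t+1}−ȳ) = (3.5804) + (-7.4767) + (-4.2310) + (0.1490) + (-0.4224) + (-6.0410) = -14.4418
Denominator Σ(y_t−ȳ)² = 37.6571
r_1 = -14.4418 / 37.6571 = -0.384

-0.384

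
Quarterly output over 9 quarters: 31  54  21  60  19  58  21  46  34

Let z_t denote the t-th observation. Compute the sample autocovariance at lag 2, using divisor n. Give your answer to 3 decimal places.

198.594

Mean z̄ = (31 + 54 + 21 + 60 + 19 + 58 + 21 + 46 + 34)/9 = 38.2222
Σ_{t=1}^{7}(z_t−z̄)(z_{t+2}−z̄) = 1787.3457
γ_2 = 1787.3457 / 9 = 198.594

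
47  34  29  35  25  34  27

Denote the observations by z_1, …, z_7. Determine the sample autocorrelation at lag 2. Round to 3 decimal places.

0.088

Mean z̄ = (47 + 34 + 29 + 35 + 25 + 34 + 27)/7 = 33.0000
Deviations from mean: 14.0000, 1.0000, -4.0000, 2.0000, -8.0000, 1.0000, -6.0000
Numerator Σ_{t=1}^{5}(z_t−z̄)(z_{t+2}−z̄) = 28.0000
Denominator Σ(z_t−z̄)² = 318.0000
r_2 = 28.0000 / 318.0000 = 0.088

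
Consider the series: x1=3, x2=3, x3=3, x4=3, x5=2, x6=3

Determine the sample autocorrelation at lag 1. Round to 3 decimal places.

-0.233

Mean x̄ = (3 + 3 + 3 + 3 + 2 + 3)/6 = 2.8333
Deviations from mean: 0.1667, 0.1667, 0.1667, 0.1667, -0.8333, 0.1667
Σ(x_t−x̄)(x_{t+1}−x̄) = (0.0278) + (0.0278) + (0.0278) + (-0.1389) + (-0.1389) = -0.1944
Denominator Σ(x_t−x̄)² = 0.8333
r_1 = -0.1944 / 0.8333 = -0.233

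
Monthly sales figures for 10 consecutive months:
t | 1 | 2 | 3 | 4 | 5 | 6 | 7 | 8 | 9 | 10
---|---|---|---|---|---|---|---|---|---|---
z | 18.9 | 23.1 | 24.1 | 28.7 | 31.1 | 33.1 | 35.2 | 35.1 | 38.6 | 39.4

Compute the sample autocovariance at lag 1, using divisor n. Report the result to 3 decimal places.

Mean z̄ = (18.9 + 23.1 + 24.1 + 28.7 + 31.1 + 33.1 + 35.2 + 35.1 + 38.6 + 39.4)/10 = 30.7300
Σ_{t=1}^{9}(z_t−z̄)(z_{t+1}−z̄) = 287.1871
γ_1 = 287.1871 / 10 = 28.719

28.719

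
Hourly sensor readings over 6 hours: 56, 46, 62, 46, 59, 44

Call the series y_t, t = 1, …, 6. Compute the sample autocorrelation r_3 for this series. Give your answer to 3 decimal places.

-0.486

Mean ȳ = (56 + 46 + 62 + 46 + 59 + 44)/6 = 52.1667
Deviations from mean: 3.8333, -6.1667, 9.8333, -6.1667, 6.8333, -8.1667
Σ(y_t−ȳ)(y_{t+3}−ȳ) = (-23.6389) + (-42.1389) + (-80.3056) = -146.0833
Denominator Σ(y_t−ȳ)² = 300.8333
r_3 = -146.0833 / 300.8333 = -0.486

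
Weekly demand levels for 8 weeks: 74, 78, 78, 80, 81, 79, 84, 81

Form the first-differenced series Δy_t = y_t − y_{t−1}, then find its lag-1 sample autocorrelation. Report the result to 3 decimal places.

-0.615

First differences Δy: 4, 0, 2, 1, -2, 5, -3
Mean of differences = 1.0000
Numerator Σ(Δy_t−Δȳ)(Δy_{t+1}−Δȳ) = -32.0000
Denominator Σ(Δy_t−Δȳ)² = 52.0000
r_1(Δy) = -32.0000 / 52.0000 = -0.615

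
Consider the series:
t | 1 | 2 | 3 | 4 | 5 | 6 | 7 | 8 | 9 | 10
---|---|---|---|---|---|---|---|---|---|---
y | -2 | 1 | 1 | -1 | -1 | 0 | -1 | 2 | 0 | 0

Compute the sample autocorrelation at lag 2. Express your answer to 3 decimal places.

Mean ȳ = (-2 + 1 + 1 − 1 − 1 + 0 − 1 + 2 + 0 + 0)/10 = -0.1000
Numerator Σ_{t=1}^{8}(y_t−ȳ)(y_{t+2}−ȳ) = -3.0200
Denominator Σ(y_t−ȳ)² = 12.9000
r_2 = -3.0200 / 12.9000 = -0.234

-0.234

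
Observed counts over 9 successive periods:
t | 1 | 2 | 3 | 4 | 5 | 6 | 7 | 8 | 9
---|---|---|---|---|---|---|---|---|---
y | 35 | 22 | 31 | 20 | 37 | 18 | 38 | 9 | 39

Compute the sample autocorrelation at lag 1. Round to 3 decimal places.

-0.818

Mean ȳ = (35 + 22 + 31 + 20 + 37 + 18 + 38 + 9 + 39)/9 = 27.6667
Numerator Σ_{t=1}^{8}(y_t−ȳ)(y_{t+1}−ȳ) = -752.1111
Denominator Σ(y_t−ȳ)² = 920.0000
r_1 = -752.1111 / 920.0000 = -0.818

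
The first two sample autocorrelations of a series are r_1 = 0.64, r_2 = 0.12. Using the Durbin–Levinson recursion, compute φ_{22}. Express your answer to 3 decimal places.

φ_{22} = (r_2 − r_1²) / (1 − r_1²)
r_1² = (0.64)² = 0.4096
Numerator = 0.12 − 0.4096 = -0.2896; denominator = 1 − 0.4096 = 0.5904
φ_{22} = -0.2896 / 0.5904 = -0.491

-0.491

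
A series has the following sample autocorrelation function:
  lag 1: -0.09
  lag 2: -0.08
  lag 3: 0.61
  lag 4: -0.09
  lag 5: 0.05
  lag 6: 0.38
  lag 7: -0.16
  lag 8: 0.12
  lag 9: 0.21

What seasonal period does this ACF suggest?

3

The largest autocorrelation is r_3 = 0.61, with weaker echoes at lags 6 (0.38) and 9 (0.21); the remaining lags stay at or below 0.12.
The dominant spike at lag 3 indicates a seasonal period of 3.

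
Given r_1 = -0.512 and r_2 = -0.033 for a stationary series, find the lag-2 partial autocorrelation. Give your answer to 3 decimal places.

-0.400

φ_{22} = (r_2 − r_1²) / (1 − r_1²)
r_1² = (-0.512)² = 0.262144
Numerator = -0.033 − 0.2621 = -0.2951; denominator = 1 − 0.2621 = 0.7379
φ_{22} = -0.2951 / 0.7379 = -0.400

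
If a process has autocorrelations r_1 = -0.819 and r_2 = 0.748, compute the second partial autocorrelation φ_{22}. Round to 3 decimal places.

φ_{22} = (r_2 − r_1²) / (1 − r_1²)
r_1² = (-0.819)² = 0.670761
Numerator = 0.748 − 0.6708 = 0.0772; denominator = 1 − 0.6708 = 0.3292
φ_{22} = 0.0772 / 0.3292 = 0.235

0.235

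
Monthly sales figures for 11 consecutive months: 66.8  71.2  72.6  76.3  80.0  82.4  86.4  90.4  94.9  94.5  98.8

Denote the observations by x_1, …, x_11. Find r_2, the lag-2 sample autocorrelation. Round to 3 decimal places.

Mean x̄ = (66.8 + 71.2 + 72.6 + 76.3 + 80.0 + 82.4 + 86.4 + 90.4 + 94.9 + 94.5 + 98.8)/11 = 83.1182
Numerator Σ_{t=1}^{9}(x_t−x̄)(x_{t+2}−x̄) = 581.4357
Denominator Σ(x_t−x̄)² = 1153.7564
r_2 = 581.4357 / 1153.7564 = 0.504

0.504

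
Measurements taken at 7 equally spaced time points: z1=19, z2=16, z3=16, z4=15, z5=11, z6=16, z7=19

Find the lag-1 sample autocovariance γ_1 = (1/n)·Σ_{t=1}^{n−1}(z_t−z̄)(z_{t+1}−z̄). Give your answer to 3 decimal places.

Mean z̄ = (19 + 16 + 16 + 15 + 11 + 16 + 19)/7 = 16.0000
Σ_{t=1}^{6}(z_t−z̄)(z_{t+1}−z̄) = 5.0000
γ_1 = 5.0000 / 7 = 0.714

0.714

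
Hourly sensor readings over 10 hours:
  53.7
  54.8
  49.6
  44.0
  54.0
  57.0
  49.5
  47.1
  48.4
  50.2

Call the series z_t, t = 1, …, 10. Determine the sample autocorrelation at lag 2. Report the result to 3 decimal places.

Mean z̄ = (53.7 + 54.8 + 49.6 + 44.0 + 54.0 + 57.0 + 49.5 + 47.1 + 48.4 + 50.2)/10 = 50.8300
Numerator Σ_{t=1}^{8}(z_t−z̄)(z_{t+2}−z̄) = -98.3338
Denominator Σ(z_t−z̄)² = 142.2610
r_2 = -98.3338 / 142.2610 = -0.691

-0.691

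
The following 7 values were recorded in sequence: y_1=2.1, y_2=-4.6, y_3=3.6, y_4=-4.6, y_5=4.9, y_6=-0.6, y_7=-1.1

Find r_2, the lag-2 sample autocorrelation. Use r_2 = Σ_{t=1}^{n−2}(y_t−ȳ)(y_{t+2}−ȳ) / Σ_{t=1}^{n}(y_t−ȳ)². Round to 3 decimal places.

Mean ȳ = (2.1 − 4.6 + 3.6 − 4.6 + 4.9 − 0.6 − 1.1)/7 = -0.0429
Σ(y_t−ȳ)(y_{t+2}−ȳ) = (7.8061) + (20.7676) + (18.0061) + (2.5390) + (-5.2253) = 43.8935
Denominator Σ(y_t−ȳ)² = 85.2571
r_2 = 43.8935 / 85.2571 = 0.515

0.515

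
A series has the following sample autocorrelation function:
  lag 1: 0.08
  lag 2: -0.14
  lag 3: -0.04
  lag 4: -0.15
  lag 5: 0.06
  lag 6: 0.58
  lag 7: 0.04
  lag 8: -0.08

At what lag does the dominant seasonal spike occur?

6

The largest autocorrelation is r_6 = 0.58; the remaining lags stay at or below 0.08.
The dominant spike at lag 6 indicates a seasonal period of 6.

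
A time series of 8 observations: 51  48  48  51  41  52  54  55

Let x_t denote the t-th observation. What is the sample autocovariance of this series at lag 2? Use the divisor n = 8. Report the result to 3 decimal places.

Mean x̄ = (51 + 48 + 48 + 51 + 41 + 52 + 54 + 55)/8 = 50.0000
Σ_{t=1}^{6}(x_t−x̄)(x_{t+2}−x̄) = -10.0000
γ_2 = -10.0000 / 8 = -1.250

-1.250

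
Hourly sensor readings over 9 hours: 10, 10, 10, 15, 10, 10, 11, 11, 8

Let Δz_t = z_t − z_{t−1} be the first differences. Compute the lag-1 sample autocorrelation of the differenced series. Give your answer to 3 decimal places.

First differences Δz: 0, 0, 5, -5, 0, 1, 0, -3
Mean of differences = -0.2500
Numerator Σ(Δz_t−Δz̄)(Δz_{t+1}−Δz̄) = -24.8125
Denominator Σ(Δz_t−Δz̄)² = 59.5000
r_1(Δz) = -24.8125 / 59.5000 = -0.417

-0.417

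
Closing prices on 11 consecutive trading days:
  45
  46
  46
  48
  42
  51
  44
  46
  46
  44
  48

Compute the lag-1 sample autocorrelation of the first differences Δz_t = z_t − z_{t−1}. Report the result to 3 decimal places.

First differences Δz: 1, 0, 2, -6, 9, -7, 2, 0, -2, 4
Mean of differences = 0.3000
Numerator Σ(Δz_t−Δz̄)(Δz_{t+1}−Δz̄) = -150.4900
Denominator Σ(Δz_t−Δz̄)² = 194.1000
r_1(Δz) = -150.4900 / 194.1000 = -0.775

-0.775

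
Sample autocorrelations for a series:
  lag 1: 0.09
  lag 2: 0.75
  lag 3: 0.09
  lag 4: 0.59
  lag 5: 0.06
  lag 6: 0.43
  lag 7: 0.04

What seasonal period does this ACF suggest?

The largest autocorrelation is r_2 = 0.75, with weaker echoes at lags 4 (0.59) and 6 (0.43); the remaining lags stay at or below 0.09.
The dominant spike at lag 2 indicates a seasonal period of 2.

2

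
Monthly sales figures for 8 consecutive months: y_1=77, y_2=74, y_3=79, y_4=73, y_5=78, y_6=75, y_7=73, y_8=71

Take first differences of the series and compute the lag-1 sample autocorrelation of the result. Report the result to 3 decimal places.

First differences Δy: -3, 5, -6, 5, -3, -2, -2
Mean of differences = -0.8571
Numerator Σ(Δy_t−Δȳ)(Δy_{t+1}−Δȳ) = -81.5918
Denominator Σ(Δy_t−Δȳ)² = 106.8571
r_1(Δy) = -81.5918 / 106.8571 = -0.764

-0.764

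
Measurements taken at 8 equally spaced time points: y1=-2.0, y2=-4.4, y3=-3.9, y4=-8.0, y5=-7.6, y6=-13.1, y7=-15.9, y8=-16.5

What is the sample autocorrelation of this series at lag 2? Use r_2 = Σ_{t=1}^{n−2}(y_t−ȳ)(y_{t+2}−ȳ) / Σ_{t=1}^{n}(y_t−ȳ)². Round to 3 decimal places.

0.292

Mean ȳ = (-2.0 − 4.4 − 3.9 − 8.0 − 7.6 − 13.1 − 15.9 − 16.5)/8 = -8.9250
Deviations from mean: 6.9250, 4.5250, 5.0250, 0.9250, 1.3250, -4.1750, -6.9750, -7.5750
Σ(y_t−ȳ)(y_{t+2}−ȳ) = (34.7981) + (4.1856) + (6.6581) + (-3.8619) + (-9.2419) + (31.6256) = 64.1638
Denominator Σ(y_t−ȳ)² = 219.7550
r_2 = 64.1638 / 219.7550 = 0.292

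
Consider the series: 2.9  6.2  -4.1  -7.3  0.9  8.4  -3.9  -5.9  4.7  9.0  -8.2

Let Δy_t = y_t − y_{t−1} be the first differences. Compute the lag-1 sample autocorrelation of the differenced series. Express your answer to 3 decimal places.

-0.099

First differences Δy: 3.3, -10.3, -3.2, 8.2, 7.5, -12.3, -2.0, 10.6, 4.3, -17.2
Mean of differences = -1.1100
Numerator Σ(Δy_t−Δȳ)(Δy_{t+1}−Δȳ) = -81.1241
Denominator Σ(Δy_t−Δȳ)² = 820.3690
r_1(Δy) = -81.1241 / 820.3690 = -0.099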